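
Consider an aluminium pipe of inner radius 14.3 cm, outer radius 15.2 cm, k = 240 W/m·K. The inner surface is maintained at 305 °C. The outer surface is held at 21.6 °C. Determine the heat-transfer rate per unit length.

Q' = 7.00×10^6 W/m

Q' = 2πk·ΔT/ln(r₂/r₁) = 2π × 240 × 283.4 / ln(0.152/0.143) = 7.00×10^6 W/m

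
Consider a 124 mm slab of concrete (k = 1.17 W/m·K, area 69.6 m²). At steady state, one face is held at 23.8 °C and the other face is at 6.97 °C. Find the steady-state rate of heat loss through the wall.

Q = 11100 W

Q = kA·ΔT/L = 1.17 × 69.6 × |23.8 °C − 6.97 °C| / 0.124 = 11100 W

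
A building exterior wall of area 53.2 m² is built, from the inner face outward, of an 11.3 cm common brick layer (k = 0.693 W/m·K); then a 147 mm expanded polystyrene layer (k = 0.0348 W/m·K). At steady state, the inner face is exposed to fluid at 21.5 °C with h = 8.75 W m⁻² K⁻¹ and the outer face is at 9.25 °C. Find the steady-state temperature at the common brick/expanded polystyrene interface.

Series thermal resistances, inner to outer:
  R_conv,in = 1/(hA) = 1/(8.75·53.2) = 0.002148 K/W
  R_common brick = L/(kA) = 0.113/(0.693·53.2) = 0.003065 K/W
  R_expanded polystyrene = L/(kA) = 0.147/(0.0348·53.2) = 0.07940 K/W
ΣR = 0.002148 + 0.003065 + 0.07940 = 0.08461 K/W
Q = ΔT/ΣR = (21.5 °C − 9.25 °C)/0.08461 = 144.8 W
From the inner boundary to the common brick/expanded polystyrene interface, ΣR_partial = 0.005213 K/W.
T_interface = T_in − Q·ΣR_partial = 21.5 °C − (144.8)(0.005213) = 20.7 °C

T = 20.7 °C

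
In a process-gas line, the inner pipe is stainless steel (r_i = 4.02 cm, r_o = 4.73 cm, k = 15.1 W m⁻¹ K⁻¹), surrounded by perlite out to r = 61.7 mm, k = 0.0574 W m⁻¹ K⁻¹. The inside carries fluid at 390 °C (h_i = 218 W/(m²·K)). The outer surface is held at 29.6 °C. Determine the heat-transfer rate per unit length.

Q' = 476 W/m

Resistance network (inner→outer):
  R'_conv,in = 1/(2πr h) = 1/(2π·0.0402·218) = 0.01816 m·K/W
  R'_stainless steel = ln(0.0473/0.0402)/(2πk) = 0.1626/(2π·15.1) = 0.001714 m·K/W
  R'_perlite = ln(0.0617/0.0473)/(2πk) = 0.2658/(2π·0.0574) = 0.7369 m·K/W
ΣR = 0.01816 + 0.001714 + 0.7369 = 0.7568 m·K/W
Q' = ΔT/ΣR = (390 °C − 29.6 °C)/0.7568 = 476 W/m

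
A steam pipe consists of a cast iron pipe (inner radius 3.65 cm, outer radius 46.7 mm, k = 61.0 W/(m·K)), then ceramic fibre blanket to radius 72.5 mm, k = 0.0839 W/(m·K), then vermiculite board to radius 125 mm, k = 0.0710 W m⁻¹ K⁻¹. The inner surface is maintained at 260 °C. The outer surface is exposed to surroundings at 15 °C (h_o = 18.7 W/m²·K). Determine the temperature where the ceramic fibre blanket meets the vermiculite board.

T = 164 °C

Treat each layer as a resistance in series:
  R'_cast iron = ln(0.0467/0.0365)/(2πk) = 0.2464/(2π·61.0) = 6.430×10^-4 m·K/W
  R'_ceramic fibre blanket = ln(0.0725/0.0467)/(2πk) = 0.4398/(2π·0.0839) = 0.8344 m·K/W
  R'_vermiculite board = ln(0.125/0.0725)/(2πk) = 0.5447/(2π·0.0710) = 1.221 m·K/W
  R'_conv,out = 1/(2πr h) = 1/(2π·0.125·18.7) = 0.06809 m·K/W
ΣR = 6.430×10^-4 + 0.8344 + 1.221 + 0.06809 = 2.124 m·K/W
Q' = ΔT/ΣR = (260 °C − 15 °C)/2.124 = 115.3 W/m
From the inner boundary to the ceramic fibre blanket/vermiculite board interface, ΣR_partial = 0.8350 m·K/W.
T_interface = T_in − Q'·ΣR_partial = 260 °C − (115.3)(0.8350) = 164 °C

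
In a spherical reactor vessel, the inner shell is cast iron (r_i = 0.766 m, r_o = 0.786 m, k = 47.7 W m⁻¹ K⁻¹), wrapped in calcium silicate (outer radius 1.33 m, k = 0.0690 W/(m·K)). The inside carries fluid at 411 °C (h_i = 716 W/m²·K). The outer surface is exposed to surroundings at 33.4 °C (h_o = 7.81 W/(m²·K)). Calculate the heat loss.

Q = 623 W

Treat each layer as a resistance in series:
  R_conv,in = 1/(4πr²h) = 1/(4π·0.766²·716) = 1.894×10^-4 K/W
  R_cast iron = (1/0.766 − 1/0.786)/(4πk) = 0.03322/(4π·47.7) = 5.542×10^-5 K/W
  R_calcium silicate = (1/0.786 − 1/1.33)/(4πk) = 0.5204/(4π·0.0690) = 0.6002 K/W
  R_conv,out = 1/(4πr²h) = 1/(4π·1.33²·7.81) = 0.005760 K/W
ΣR = 1.894×10^-4 + 5.542×10^-5 + 0.6002 + 0.005760 = 0.6062 K/W
Q = ΔT/ΣR = (411 °C − 33.4 °C)/0.6062 = 623 W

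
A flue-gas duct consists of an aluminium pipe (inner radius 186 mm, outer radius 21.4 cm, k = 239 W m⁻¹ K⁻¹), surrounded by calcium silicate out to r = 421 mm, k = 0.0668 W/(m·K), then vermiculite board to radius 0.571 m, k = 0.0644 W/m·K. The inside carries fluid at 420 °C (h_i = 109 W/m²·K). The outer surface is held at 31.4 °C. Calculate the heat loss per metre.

Q' = 164 W/m

Treat each layer as a resistance in series:
  R'_conv,in = 1/(2πr h) = 1/(2π·0.186·109) = 0.007850 m·K/W
  R'_aluminium = ln(0.214/0.186)/(2πk) = 0.1402/(2π·239) = 9.338×10^-5 m·K/W
  R'_calcium silicate = ln(0.421/0.214)/(2πk) = 0.6767/(2π·0.0668) = 1.612 m·K/W
  R'_vermiculite board = ln(0.571/0.421)/(2πk) = 0.3048/(2π·0.0644) = 0.7532 m·K/W
ΣR = 0.007850 + 9.338×10^-5 + 1.612 + 0.7532 = 2.373 m·K/W
Q' = ΔT/ΣR = (420 °C − 31.4 °C)/2.373 = 164 W/m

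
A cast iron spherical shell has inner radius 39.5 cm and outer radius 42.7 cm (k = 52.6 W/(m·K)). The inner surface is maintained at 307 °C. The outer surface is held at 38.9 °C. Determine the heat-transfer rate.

Q = 4πk·ΔT/(1/r₁ − 1/r₂) = 4π × 52.6 × 268.1 / (1/0.395 − 1/0.427) = 9.34×10^5 W

Q = 934 kW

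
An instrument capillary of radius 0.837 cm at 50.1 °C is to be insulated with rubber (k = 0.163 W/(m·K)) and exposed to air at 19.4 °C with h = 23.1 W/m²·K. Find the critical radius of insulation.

r_cr = 0.706 cm

For a cylinder, r_cr = k_ins/h = 0.163/23.1 = 0.00706 m = 0.706 cm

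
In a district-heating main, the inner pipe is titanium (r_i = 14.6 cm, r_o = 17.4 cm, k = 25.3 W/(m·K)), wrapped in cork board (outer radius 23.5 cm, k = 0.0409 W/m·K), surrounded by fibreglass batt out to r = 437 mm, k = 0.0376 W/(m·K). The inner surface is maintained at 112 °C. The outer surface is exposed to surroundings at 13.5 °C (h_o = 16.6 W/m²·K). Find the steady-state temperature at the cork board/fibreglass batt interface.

Treat each layer as a resistance in series:
  R'_titanium = ln(0.174/0.146)/(2πk) = 0.1754/(2π·25.3) = 0.001104 m·K/W
  R'_cork board = ln(0.235/0.174)/(2πk) = 0.3005/(2π·0.0409) = 1.169 m·K/W
  R'_fibreglass batt = ln(0.437/0.235)/(2πk) = 0.6203/(2π·0.0376) = 2.626 m·K/W
  R'_conv,out = 1/(2πr h) = 1/(2π·0.437·16.6) = 0.02194 m·K/W
ΣR = 0.001104 + 1.169 + 2.626 + 0.02194 = 3.818 m·K/W
Q' = ΔT/ΣR = (112 °C − 13.5 °C)/3.818 = 25.80 W/m
From the inner boundary to the cork board/fibreglass batt interface, ΣR_partial = 1.170 m·K/W.
T_interface = T_in − Q'·ΣR_partial = 112 °C − (25.80)(1.170) = 81.8 °C

T = 81.8 °C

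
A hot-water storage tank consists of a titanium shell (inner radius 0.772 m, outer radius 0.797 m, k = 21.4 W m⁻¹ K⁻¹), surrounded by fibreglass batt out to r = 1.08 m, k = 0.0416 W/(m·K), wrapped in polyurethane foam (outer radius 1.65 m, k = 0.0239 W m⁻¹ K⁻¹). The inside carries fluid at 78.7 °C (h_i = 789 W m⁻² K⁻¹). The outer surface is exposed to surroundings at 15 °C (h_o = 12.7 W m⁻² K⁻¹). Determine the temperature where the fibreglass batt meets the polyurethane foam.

Series thermal resistances, inner to outer:
  R_conv,in = 1/(4πr²h) = 1/(4π·0.772²·789) = 1.692×10^-4 K/W
  R_titanium = (1/0.772 − 1/0.797)/(4πk) = 0.04063/(4π·21.4) = 1.511×10^-4 K/W
  R_fibreglass batt = (1/0.797 − 1/1.08)/(4πk) = 0.3288/(4π·0.0416) = 0.6289 K/W
  R_polyurethane foam = (1/1.08 − 1/1.65)/(4πk) = 0.3199/(4π·0.0239) = 1.065 K/W
  R_conv,out = 1/(4πr²h) = 1/(4π·1.65²·12.7) = 0.002302 K/W
ΣR = 1.692×10^-4 + 1.511×10^-4 + 0.6289 + 1.065 + 0.002302 = 1.697 K/W
Q = ΔT/ΣR = (78.7 °C − 15 °C)/1.697 = 37.54 W
From the inner boundary to the fibreglass batt/polyurethane foam interface, ΣR_partial = 0.6292 K/W.
T_interface = T_in − Q·ΣR_partial = 78.7 °C − (37.54)(0.6292) = 55.1 °C

T = 55.1 °C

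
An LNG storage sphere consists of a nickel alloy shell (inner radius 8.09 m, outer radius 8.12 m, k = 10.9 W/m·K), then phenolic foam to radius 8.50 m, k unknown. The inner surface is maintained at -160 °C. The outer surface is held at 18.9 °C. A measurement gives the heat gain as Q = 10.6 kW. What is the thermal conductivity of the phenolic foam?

k = 0.0260 W/m·K

ΣR = ΔT/Q = |-160 − 18.9|/10600 = 0.01688 K/W
Known resistances:
  R_nickel alloy = (1/8.09 − 1/8.12)/(4πk) = 4.567×10^-4/(4π·10.9) = 3.334×10^-6 K/W
R_phenolic foam = ΣR − ΣR_known = 0.01688 − 3.334×10^-6 = 0.01688 K/W
(1/r₁−1/r₂)/(4πk) = 0.01688 ⇒ k = 0.005506/(4π·0.01688) = 0.0260 W/m·K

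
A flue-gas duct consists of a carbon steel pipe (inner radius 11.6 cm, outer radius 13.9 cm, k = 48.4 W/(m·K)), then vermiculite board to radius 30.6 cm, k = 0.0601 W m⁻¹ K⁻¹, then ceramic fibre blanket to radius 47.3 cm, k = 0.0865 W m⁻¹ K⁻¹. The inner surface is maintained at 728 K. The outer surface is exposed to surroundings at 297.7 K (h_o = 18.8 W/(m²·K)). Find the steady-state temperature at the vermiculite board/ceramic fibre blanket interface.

T = 419 K

Series thermal resistances, inner to outer:
  R'_carbon steel = ln(0.139/0.116)/(2πk) = 0.1809/(2π·48.4) = 5.948×10^-4 m·K/W
  R'_vermiculite board = ln(0.306/0.139)/(2πk) = 0.7891/(2π·0.0601) = 2.090 m·K/W
  R'_ceramic fibre blanket = ln(0.473/0.306)/(2πk) = 0.4355/(2π·0.0865) = 0.8013 m·K/W
  R'_conv,out = 1/(2πr h) = 1/(2π·0.473·18.8) = 0.01790 m·K/W
ΣR = 5.948×10^-4 + 2.090 + 0.8013 + 0.01790 = 2.910 m·K/W
Q' = ΔT/ΣR = (728 K − 297.7 K)/2.910 = 147.9 W/m
From the inner boundary to the vermiculite board/ceramic fibre blanket interface, ΣR_partial = 2.091 m·K/W.
T_interface = T_in − Q'·ΣR_partial = 728 K − (147.9)(2.091) = 419 K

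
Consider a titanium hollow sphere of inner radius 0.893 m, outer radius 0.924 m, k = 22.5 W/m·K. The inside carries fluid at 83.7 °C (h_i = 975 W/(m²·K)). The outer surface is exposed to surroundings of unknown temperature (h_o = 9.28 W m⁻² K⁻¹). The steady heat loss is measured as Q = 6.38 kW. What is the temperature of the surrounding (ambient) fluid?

T_out = 18.1 °C

Sum the resistances:
  R_conv,in = 1/(4πr²h) = 1/(4π·0.893²·975) = 1.023×10^-4 K/W
  R_titanium = (1/0.893 − 1/0.924)/(4πk) = 0.03757/(4π·22.5) = 1.329×10^-4 K/W
  R_conv,out = 1/(4πr²h) = 1/(4π·0.924²·9.28) = 0.01004 K/W
ΣR = 0.01028 K/W
ΔT = Q·ΣR = 6380 × 0.01028 = 65.59 K
Heat flows outward, so T_out = T_in − ΔT = 83.7 − 65.59 = 18.1 °C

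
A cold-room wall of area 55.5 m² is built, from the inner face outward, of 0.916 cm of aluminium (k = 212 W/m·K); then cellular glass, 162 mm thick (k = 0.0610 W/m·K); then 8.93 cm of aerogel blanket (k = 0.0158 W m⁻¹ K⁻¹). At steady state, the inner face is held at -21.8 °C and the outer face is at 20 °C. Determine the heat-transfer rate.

Series thermal resistances, inner to outer:
  R_aluminium = L/(kA) = 0.00916/(212·55.5) = 7.785×10^-7 K/W
  R_cellular glass = L/(kA) = 0.162/(0.0610·55.5) = 0.04785 K/W
  R_aerogel blanket = L/(kA) = 0.0893/(0.0158·55.5) = 0.1018 K/W
ΣR = 7.785×10^-7 + 0.04785 + 0.1018 = 0.1497 K/W
Q = ΔT/ΣR = (-21.8 °C − 20 °C)/0.1497 = -279 W
(Negative Q ⇒ heat flows inward; heat gain = 279 W.)

Q = 279 W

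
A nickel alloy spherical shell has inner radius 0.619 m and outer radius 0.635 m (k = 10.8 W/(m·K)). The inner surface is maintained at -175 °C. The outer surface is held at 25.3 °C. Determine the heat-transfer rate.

Q = 4πk·ΔT/(1/r₁ − 1/r₂) = 4π × 10.8 × 200.3 / (1/0.619 − 1/0.635) = 6.68×10^5 W

Q = 668 kW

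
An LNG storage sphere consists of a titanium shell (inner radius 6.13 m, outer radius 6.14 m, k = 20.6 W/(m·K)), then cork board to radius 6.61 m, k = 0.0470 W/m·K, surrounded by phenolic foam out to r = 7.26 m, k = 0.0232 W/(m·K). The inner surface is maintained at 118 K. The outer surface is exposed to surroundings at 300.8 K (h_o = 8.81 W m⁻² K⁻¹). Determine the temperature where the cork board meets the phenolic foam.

Treat each layer as a resistance in series:
  R_titanium = (1/6.13 − 1/6.14)/(4πk) = 2.657×10^-4/(4π·20.6) = 1.026×10^-6 K/W
  R_cork board = (1/6.14 − 1/6.61)/(4πk) = 0.01158/(4π·0.0470) = 0.01961 K/W
  R_phenolic foam = (1/6.61 − 1/7.26)/(4πk) = 0.01354/(4π·0.0232) = 0.04646 K/W
  R_conv,out = 1/(4πr²h) = 1/(4π·7.26²·8.81) = 1.714×10^-4 K/W
ΣR = 1.026×10^-6 + 0.01961 + 0.04646 + 1.714×10^-4 = 0.06624 K/W
Q = ΔT/ΣR = (118 K − 300.8 K)/0.06624 = -2760 W
From the inner boundary to the cork board/phenolic foam interface, ΣR_partial = 0.01961 K/W.
T_interface = T_in − Q·ΣR_partial = 118 K − (-2760)(0.01961) = 172 K

T = 172 K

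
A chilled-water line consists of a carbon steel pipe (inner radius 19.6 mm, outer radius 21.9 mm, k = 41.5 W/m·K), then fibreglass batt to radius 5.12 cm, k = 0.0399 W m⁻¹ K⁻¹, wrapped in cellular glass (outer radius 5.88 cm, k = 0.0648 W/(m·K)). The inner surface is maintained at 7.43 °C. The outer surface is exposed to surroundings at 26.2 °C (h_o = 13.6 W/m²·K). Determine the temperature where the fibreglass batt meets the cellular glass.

Treat each layer as a resistance in series:
  R'_carbon steel = ln(0.0219/0.0196)/(2πk) = 0.1110/(2π·41.5) = 4.255×10^-4 m·K/W
  R'_fibreglass batt = ln(0.0512/0.0219)/(2πk) = 0.8493/(2π·0.0399) = 3.388 m·K/W
  R'_cellular glass = ln(0.0588/0.0512)/(2πk) = 0.1384/(2π·0.0648) = 0.3399 m·K/W
  R'_conv,out = 1/(2πr h) = 1/(2π·0.0588·13.6) = 0.1990 m·K/W
ΣR = 4.255×10^-4 + 3.388 + 0.3399 + 0.1990 = 3.927 m·K/W
Q' = ΔT/ΣR = (7.43 °C − 26.2 °C)/3.927 = -4.780 W/m
From the inner boundary to the fibreglass batt/cellular glass interface, ΣR_partial = 3.388 m·K/W.
T_interface = T_in − Q'·ΣR_partial = 7.43 °C − (-4.780)(3.388) = 23.6 °C

T = 23.6 °C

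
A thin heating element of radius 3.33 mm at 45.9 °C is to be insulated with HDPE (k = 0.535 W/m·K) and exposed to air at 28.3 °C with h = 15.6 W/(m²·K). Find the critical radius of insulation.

For a cylinder, r_cr = k_ins/h = 0.535/15.6 = 0.0343 m = 3.43 cm

r_cr = 3.43 cm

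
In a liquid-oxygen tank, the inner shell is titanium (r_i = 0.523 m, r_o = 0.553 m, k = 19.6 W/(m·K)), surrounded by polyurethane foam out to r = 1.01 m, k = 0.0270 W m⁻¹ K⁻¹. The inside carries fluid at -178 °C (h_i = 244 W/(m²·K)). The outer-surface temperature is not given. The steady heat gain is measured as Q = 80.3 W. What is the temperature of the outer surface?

Sum the resistances:
  R_conv,in = 1/(4πr²h) = 1/(4π·0.523²·244) = 0.001192 K/W
  R_titanium = (1/0.523 − 1/0.553)/(4πk) = 0.1037/(4π·19.6) = 4.211×10^-4 K/W
  R_polyurethane foam = (1/0.553 − 1/1.01)/(4πk) = 0.8182/(4π·0.0270) = 2.412 K/W
ΣR = 2.413 K/W
ΔT = Q·ΣR = 80.3 × 2.413 = 193.8 K
Heat flows inward, so T_out = T_in + ΔT = -178 + 193.8 = 15.8 °C

T_out = 15.8 °C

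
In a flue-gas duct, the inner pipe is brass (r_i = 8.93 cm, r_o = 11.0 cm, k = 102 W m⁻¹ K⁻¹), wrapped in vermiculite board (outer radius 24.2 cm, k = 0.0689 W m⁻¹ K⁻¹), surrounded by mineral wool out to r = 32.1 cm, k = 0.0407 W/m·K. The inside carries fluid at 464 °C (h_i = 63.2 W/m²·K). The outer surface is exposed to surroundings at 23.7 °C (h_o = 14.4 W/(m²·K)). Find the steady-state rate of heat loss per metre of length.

Q' = 147 W/m

Treat each layer as a resistance in series:
  R'_conv,in = 1/(2πr h) = 1/(2π·0.0893·63.2) = 0.02820 m·K/W
  R'_brass = ln(0.110/0.0893)/(2πk) = 0.2085/(2π·102) = 3.253×10^-4 m·K/W
  R'_vermiculite board = ln(0.242/0.110)/(2πk) = 0.7885/(2π·0.0689) = 1.821 m·K/W
  R'_mineral wool = ln(0.321/0.242)/(2πk) = 0.2825/(2π·0.0407) = 1.105 m·K/W
  R'_conv,out = 1/(2πr h) = 1/(2π·0.321·14.4) = 0.03443 m·K/W
ΣR = 0.02820 + 3.253×10^-4 + 1.821 + 1.105 + 0.03443 = 2.989 m·K/W
Q' = ΔT/ΣR = (464 °C − 23.7 °C)/2.989 = 147 W/m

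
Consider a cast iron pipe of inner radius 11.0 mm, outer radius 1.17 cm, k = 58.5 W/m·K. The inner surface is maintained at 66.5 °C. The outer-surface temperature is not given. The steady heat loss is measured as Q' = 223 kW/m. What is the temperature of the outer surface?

Sum the resistances:
  R'_cast iron = ln(0.0117/0.0110)/(2πk) = 0.06169/(2π·58.5) = 1.678×10^-4 m·K/W
ΣR = 1.678×10^-4 m·K/W
ΔT = Q'·ΣR = 2.23×10^5 × 1.678×10^-4 = 37.42 K
Heat flows outward, so T_out = T_in − ΔT = 66.5 − 37.42 = 29.1 °C

T_out = 29.1 °C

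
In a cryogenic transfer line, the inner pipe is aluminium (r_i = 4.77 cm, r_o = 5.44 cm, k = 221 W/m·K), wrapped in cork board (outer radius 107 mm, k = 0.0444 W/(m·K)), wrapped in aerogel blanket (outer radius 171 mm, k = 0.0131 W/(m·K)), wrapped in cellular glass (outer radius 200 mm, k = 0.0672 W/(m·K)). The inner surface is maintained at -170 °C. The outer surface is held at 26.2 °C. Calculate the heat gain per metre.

Series thermal resistances, inner to outer:
  R'_aluminium = ln(0.0544/0.0477)/(2πk) = 0.1314/(2π·221) = 9.465×10^-5 m·K/W
  R'_cork board = ln(0.107/0.0544)/(2πk) = 0.6765/(2π·0.0444) = 2.425 m·K/W
  R'_aerogel blanket = ln(0.171/0.107)/(2πk) = 0.4688/(2π·0.0131) = 5.696 m·K/W
  R'_cellular glass = ln(0.200/0.171)/(2πk) = 0.1567/(2π·0.0672) = 0.3710 m·K/W
ΣR = 9.465×10^-5 + 2.425 + 5.696 + 0.3710 = 8.492 m·K/W
Q' = ΔT/ΣR = (-170 °C − 26.2 °C)/8.492 = -23.1 W/m
(Negative Q' ⇒ heat flows inward; heat gain = 23.1 W/m.)

Q' = 23.1 W/m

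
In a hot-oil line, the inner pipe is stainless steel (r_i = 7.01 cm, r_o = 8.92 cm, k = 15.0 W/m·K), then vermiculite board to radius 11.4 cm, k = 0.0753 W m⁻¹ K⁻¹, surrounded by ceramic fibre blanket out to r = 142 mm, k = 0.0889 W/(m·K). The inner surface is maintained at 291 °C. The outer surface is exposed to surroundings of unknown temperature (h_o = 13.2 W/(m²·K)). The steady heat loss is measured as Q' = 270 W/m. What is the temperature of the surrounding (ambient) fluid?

Sum the resistances:
  R'_stainless steel = ln(0.0892/0.0701)/(2πk) = 0.2410/(2π·15.0) = 0.002557 m·K/W
  R'_vermiculite board = ln(0.114/0.0892)/(2πk) = 0.2453/(2π·0.0753) = 0.5185 m·K/W
  R'_ceramic fibre blanket = ln(0.142/0.114)/(2πk) = 0.2196/(2π·0.0889) = 0.3932 m·K/W
  R'_conv,out = 1/(2πr h) = 1/(2π·0.142·13.2) = 0.08491 m·K/W
ΣR = 0.9992 m·K/W
ΔT = Q'·ΣR = 270 × 0.9992 = 269.8 K
Heat flows outward, so T_out = T_in − ΔT = 291 − 269.8 = 21.2 °C

T_out = 21.2 °C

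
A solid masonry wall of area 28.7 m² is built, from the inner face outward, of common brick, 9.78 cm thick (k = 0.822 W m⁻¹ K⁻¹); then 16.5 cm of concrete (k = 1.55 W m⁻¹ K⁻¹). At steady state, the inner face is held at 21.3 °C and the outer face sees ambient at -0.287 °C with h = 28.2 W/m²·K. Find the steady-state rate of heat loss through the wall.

Resistance network (inner→outer):
  R_common brick = L/(kA) = 0.0978/(0.822·28.7) = 0.004146 K/W
  R_concrete = L/(kA) = 0.165/(1.55·28.7) = 0.003709 K/W
  R_conv,out = 1/(hA) = 1/(28.2·28.7) = 0.001236 K/W
ΣR = 0.004146 + 0.003709 + 0.001236 = 0.009091 K/W
Q = ΔT/ΣR = (21.3 °C − -0.287 °C)/0.009091 = 2370 W

Q = 2.37 kW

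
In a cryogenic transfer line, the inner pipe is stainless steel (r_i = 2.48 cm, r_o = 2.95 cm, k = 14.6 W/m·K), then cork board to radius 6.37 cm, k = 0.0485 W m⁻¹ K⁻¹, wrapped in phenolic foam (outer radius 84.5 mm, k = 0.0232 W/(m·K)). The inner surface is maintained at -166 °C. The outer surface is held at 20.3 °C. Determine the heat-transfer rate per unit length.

Resistance network (inner→outer):
  R'_stainless steel = ln(0.0295/0.0248)/(2πk) = 0.1735/(2π·14.6) = 0.001892 m·K/W
  R'_cork board = ln(0.0637/0.0295)/(2πk) = 0.7698/(2π·0.0485) = 2.526 m·K/W
  R'_phenolic foam = ln(0.0845/0.0637)/(2πk) = 0.2826/(2π·0.0232) = 1.938 m·K/W
ΣR = 0.001892 + 2.526 + 1.938 = 4.466 m·K/W
Q' = ΔT/ΣR = (-166 °C − 20.3 °C)/4.466 = -41.7 W/m
(Negative Q' ⇒ heat flows inward; heat gain = 41.7 W/m.)

Q' = 41.7 W/m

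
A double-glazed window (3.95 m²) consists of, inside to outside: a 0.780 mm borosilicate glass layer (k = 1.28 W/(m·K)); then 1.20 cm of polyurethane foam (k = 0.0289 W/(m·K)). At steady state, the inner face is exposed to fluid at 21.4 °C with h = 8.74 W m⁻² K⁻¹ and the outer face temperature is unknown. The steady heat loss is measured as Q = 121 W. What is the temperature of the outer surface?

Series resistances:
  R_conv,in = 1/(hA) = 1/(8.74·3.95) = 0.02897 K/W
  R_borosilicate glass = L/(kA) = 7.80×10^-4/(1.28·3.95) = 1.543×10^-4 K/W
  R_polyurethane foam = L/(kA) = 0.0120/(0.0289·3.95) = 0.1051 K/W
ΣR = 0.1342 K/W
ΔT = Q·ΣR = 121 × 0.1342 = 16.24 K
Heat flows outward, so T_out = T_in − ΔT = 21.4 − 16.24 = 5.16 °C

T_out = 5.16 °C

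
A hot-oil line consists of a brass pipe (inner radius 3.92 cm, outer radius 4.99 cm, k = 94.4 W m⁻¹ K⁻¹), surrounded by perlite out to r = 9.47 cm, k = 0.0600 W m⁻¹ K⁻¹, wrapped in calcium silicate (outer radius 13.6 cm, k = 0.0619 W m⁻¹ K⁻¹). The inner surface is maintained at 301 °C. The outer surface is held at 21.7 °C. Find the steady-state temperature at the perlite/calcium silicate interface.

Resistance network (inner→outer):
  R'_brass = ln(0.0499/0.0392)/(2πk) = 0.2413/(2π·94.4) = 4.069×10^-4 m·K/W
  R'_perlite = ln(0.0947/0.0499)/(2πk) = 0.6407/(2π·0.0600) = 1.699 m·K/W
  R'_calcium silicate = ln(0.136/0.0947)/(2πk) = 0.3619/(2π·0.0619) = 0.9306 m·K/W
ΣR = 4.069×10^-4 + 1.699 + 0.9306 = 2.630 m·K/W
Q' = ΔT/ΣR = (301 °C − 21.7 °C)/2.630 = 106.2 W/m
From the inner boundary to the perlite/calcium silicate interface, ΣR_partial = 1.699 m·K/W.
T_interface = T_in − Q'·ΣR_partial = 301 °C − (106.2)(1.699) = 121 °C

T = 121 °C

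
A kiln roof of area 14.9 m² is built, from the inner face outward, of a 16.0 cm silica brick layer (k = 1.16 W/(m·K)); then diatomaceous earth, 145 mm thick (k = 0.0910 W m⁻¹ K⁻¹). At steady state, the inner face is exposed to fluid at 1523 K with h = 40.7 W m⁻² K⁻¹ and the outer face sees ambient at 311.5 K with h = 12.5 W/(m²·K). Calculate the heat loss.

Resistance network (inner→outer):
  R_conv,in = 1/(hA) = 1/(40.7·14.9) = 0.001649 K/W
  R_silica brick = L/(kA) = 0.160/(1.16·14.9) = 0.009257 K/W
  R_diatomaceous earth = L/(kA) = 0.145/(0.0910·14.9) = 0.1069 K/W
  R_conv,out = 1/(hA) = 1/(12.5·14.9) = 0.005369 K/W
ΣR = 0.001649 + 0.009257 + 0.1069 + 0.005369 = 0.1232 K/W
Q = ΔT/ΣR = (1523 K − 311.5 K)/0.1232 = 9830 W

Q = 9.83 kW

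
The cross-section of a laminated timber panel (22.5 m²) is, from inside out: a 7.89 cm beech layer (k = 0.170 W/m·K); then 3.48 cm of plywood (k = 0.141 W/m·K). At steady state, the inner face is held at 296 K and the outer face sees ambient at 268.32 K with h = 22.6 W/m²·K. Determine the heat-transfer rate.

Q = 825 W

Resistance network (inner→outer):
  R_beech = L/(kA) = 0.0789/(0.170·22.5) = 0.02063 K/W
  R_plywood = L/(kA) = 0.0348/(0.141·22.5) = 0.01097 K/W
  R_conv,out = 1/(hA) = 1/(22.6·22.5) = 0.001967 K/W
ΣR = 0.02063 + 0.01097 + 0.001967 = 0.03357 K/W
Q = ΔT/ΣR = (296 K − 268.32 K)/0.03357 = 825 W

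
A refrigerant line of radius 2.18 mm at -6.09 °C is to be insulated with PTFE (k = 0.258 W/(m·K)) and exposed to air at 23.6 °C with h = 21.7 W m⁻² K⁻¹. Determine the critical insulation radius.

r_cr = 1.19 cm

For a cylinder, r_cr = k_ins/h = 0.258/21.7 = 0.0119 m = 1.19 cm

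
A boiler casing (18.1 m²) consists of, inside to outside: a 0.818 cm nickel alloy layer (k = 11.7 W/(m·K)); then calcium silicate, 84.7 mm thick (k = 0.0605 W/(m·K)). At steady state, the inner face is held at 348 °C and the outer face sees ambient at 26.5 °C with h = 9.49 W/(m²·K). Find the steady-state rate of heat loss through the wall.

Q = 3.86 kW

Treat each layer as a resistance in series:
  R_nickel alloy = L/(kA) = 0.00818/(11.7·18.1) = 3.863×10^-5 K/W
  R_calcium silicate = L/(kA) = 0.0847/(0.0605·18.1) = 0.07735 K/W
  R_conv,out = 1/(hA) = 1/(9.49·18.1) = 0.005822 K/W
ΣR = 3.863×10^-5 + 0.07735 + 0.005822 = 0.08321 K/W
Q = ΔT/ΣR = (348 °C − 26.5 °C)/0.08321 = 3860 W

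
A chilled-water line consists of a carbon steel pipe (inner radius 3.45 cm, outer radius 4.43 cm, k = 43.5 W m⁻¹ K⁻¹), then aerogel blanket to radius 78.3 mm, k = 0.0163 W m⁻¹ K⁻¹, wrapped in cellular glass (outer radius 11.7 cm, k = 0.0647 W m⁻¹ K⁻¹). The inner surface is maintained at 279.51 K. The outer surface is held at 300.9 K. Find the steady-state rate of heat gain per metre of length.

Series thermal resistances, inner to outer:
  R'_carbon steel = ln(0.0443/0.0345)/(2πk) = 0.2500/(2π·43.5) = 9.148×10^-4 m·K/W
  R'_aerogel blanket = ln(0.0783/0.0443)/(2πk) = 0.5696/(2π·0.0163) = 5.561 m·K/W
  R'_cellular glass = ln(0.117/0.0783)/(2πk) = 0.4016/(2π·0.0647) = 0.9880 m·K/W
ΣR = 9.148×10^-4 + 5.561 + 0.9880 = 6.550 m·K/W
Q' = ΔT/ΣR = (279.51 K − 300.9 K)/6.550 = -3.27 W/m
(Negative Q' ⇒ heat flows inward; heat gain = 3.27 W/m.)

Q' = 3.27 W/m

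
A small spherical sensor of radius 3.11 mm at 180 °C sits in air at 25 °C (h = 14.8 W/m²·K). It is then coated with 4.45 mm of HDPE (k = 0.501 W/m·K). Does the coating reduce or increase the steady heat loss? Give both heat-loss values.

increases: 0.279 → 1.25 W

Critical radius for a sphere: r_cr = 2k/h = 0.0677 m = 6.77 cm.
Outer radius after coating: r₂ = 0.00311 + 0.00445 = 0.00756 m.
Since r₁ < r_cr and r₂ ≤ r_cr, the coating moves toward the maximum at r_cr — heat loss rises.
Bare: R = 1/(4πr₁²h) = 555.9 K/W; Q = 155/555.9 = 0.279 W.
Coated: R = R_cond + R_conv = 124.1 K/W; Q = 155/124.1 = 1.25 W.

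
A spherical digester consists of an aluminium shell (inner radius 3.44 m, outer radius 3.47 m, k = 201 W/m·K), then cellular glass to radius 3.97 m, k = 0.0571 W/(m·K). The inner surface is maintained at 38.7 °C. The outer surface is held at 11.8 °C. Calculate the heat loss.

Series thermal resistances, inner to outer:
  R_aluminium = (1/3.44 − 1/3.47)/(4πk) = 0.002513/(4π·201) = 9.950×10^-7 K/W
  R_cellular glass = (1/3.47 − 1/3.97)/(4πk) = 0.03630/(4π·0.0571) = 0.05058 K/W
ΣR = 9.950×10^-7 + 0.05058 = 0.05058 K/W
Q = ΔT/ΣR = (38.7 °C − 11.8 °C)/0.05058 = 532 W

Q = 532 W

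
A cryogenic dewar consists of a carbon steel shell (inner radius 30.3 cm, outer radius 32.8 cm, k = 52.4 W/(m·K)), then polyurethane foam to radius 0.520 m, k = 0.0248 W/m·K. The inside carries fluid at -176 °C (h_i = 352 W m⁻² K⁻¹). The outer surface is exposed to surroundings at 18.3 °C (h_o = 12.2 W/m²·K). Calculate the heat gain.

Q = 53.4 W

Resistance network (inner→outer):
  R_conv,in = 1/(4πr²h) = 1/(4π·0.303²·352) = 0.002462 K/W
  R_carbon steel = (1/0.303 − 1/0.328)/(4πk) = 0.2515/(4π·52.4) = 3.820×10^-4 K/W
  R_polyurethane foam = (1/0.328 − 1/0.520)/(4πk) = 1.126/(4π·0.0248) = 3.612 K/W
  R_conv,out = 1/(4πr²h) = 1/(4π·0.520²·12.2) = 0.02412 K/W
ΣR = 0.002462 + 3.820×10^-4 + 3.612 + 0.02412 = 3.639 K/W
Q = ΔT/ΣR = (-176 °C − 18.3 °C)/3.639 = -53.4 W
(Negative Q ⇒ heat flows inward; heat gain = 53.4 W.)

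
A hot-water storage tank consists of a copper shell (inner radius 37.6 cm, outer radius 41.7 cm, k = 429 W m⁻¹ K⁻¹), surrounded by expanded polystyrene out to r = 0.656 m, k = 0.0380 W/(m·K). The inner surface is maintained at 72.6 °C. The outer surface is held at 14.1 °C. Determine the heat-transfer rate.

Resistance network (inner→outer):
  R_copper = (1/0.376 − 1/0.417)/(4πk) = 0.2615/(4π·429) = 4.851×10^-5 K/W
  R_expanded polystyrene = (1/0.417 − 1/0.656)/(4πk) = 0.8737/(4π·0.0380) = 1.830 K/W
ΣR = 4.851×10^-5 + 1.830 = 1.830 K/W
Q = ΔT/ΣR = (72.6 °C − 14.1 °C)/1.830 = 32.0 W

Q = 32.0 W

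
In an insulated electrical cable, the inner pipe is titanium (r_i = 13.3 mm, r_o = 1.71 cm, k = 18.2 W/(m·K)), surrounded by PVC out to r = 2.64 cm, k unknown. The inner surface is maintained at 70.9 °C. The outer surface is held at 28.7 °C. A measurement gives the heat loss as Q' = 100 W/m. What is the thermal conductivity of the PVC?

ΣR = ΔT/Q' = |70.9 − 28.7|/100 = 0.4220 m·K/W
Known resistances:
  R'_titanium = ln(0.0171/0.0133)/(2πk) = 0.2513/(2π·18.2) = 0.002198 m·K/W
R_PVC = ΣR − ΣR_known = 0.4220 − 0.002198 = 0.4198 m·K/W
ln(r₂/r₁)/(2πk) = 0.4198 ⇒ k = 0.4343/(2π·0.4198) = 0.165 W/m·K

k = 0.165 W/m·K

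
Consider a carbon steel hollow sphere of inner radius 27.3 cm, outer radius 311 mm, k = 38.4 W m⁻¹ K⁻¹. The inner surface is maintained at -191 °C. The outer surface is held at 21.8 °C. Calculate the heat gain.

Q = 229 kW

Q = 4πk·ΔT/(1/r₁ − 1/r₂) = 4π × 38.4 × 212.8 / (1/0.273 − 1/0.311) = 2.29×10^5 W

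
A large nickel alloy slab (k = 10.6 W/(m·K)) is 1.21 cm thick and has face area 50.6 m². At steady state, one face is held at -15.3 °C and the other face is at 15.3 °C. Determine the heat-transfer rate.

Q = 1.36×10^6 W

Q = kA·ΔT/L = 10.6 × 50.6 × |-15.3 °C − 15.3 °C| / 0.0121 = 1.36×10^6 W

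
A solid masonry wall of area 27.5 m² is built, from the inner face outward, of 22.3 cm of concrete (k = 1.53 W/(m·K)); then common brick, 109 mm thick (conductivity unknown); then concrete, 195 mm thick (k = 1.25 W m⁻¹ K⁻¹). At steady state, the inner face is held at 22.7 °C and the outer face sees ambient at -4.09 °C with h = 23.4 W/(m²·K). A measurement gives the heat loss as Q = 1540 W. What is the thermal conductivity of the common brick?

k = 0.814 W/m·K

ΣR = ΔT/Q = |22.7 − -4.09|/1540 = 0.01740 K/W
Known resistances:
  R_concrete = L/(kA) = 0.223/(1.53·27.5) = 0.005300 K/W
  R_concrete = L/(kA) = 0.195/(1.25·27.5) = 0.005673 K/W
  R_conv,out = 1/(hA) = 1/(23.4·27.5) = 0.001554 K/W
R_common brick = ΣR − ΣR_known = 0.01740 − 0.01253 = 0.004870 K/W
L/(kA) = 0.004870 ⇒ k = 0.109/(0.004870·27.5) = 0.814 W/m·K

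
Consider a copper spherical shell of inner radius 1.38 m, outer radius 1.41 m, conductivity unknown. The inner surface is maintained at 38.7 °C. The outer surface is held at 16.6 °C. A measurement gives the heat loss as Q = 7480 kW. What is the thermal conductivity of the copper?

k = 415 W/m·K

ΣR = ΔT/Q = |38.7 − 16.6|/7.48×10^6 = 2.955×10^-6 K/W
(1/r₁−1/r₂)/(4πk) = 2.955×10^-6 ⇒ k = 0.01542/(4π·2.955×10^-6) = 415 W/m·K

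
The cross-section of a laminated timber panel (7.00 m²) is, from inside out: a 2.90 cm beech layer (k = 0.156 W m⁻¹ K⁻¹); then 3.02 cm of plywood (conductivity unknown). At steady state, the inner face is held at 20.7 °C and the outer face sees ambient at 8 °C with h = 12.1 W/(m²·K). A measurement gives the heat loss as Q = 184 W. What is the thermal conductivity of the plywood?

k = 0.141 W/m·K

ΣR = ΔT/Q = |20.7 − 8|/184 = 0.06902 K/W
Known resistances:
  R_beech = L/(kA) = 0.0290/(0.156·7.00) = 0.02656 K/W
  R_conv,out = 1/(hA) = 1/(12.1·7.00) = 0.01181 K/W
R_plywood = ΣR − ΣR_known = 0.06902 − 0.03837 = 0.03065 K/W
L/(kA) = 0.03065 ⇒ k = 0.0302/(0.03065·7.00) = 0.141 W/m·K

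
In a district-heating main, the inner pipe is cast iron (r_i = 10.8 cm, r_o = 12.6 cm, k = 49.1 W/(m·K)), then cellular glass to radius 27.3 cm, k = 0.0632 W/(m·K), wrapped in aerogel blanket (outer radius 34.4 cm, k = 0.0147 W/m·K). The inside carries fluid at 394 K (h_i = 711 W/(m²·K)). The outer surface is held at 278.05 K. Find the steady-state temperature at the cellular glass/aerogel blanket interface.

Treat each layer as a resistance in series:
  R'_conv,in = 1/(2πr h) = 1/(2π·0.108·711) = 0.002073 m·K/W
  R'_cast iron = ln(0.126/0.108)/(2πk) = 0.1542/(2π·49.1) = 4.997×10^-4 m·K/W
  R'_cellular glass = ln(0.273/0.126)/(2πk) = 0.7732/(2π·0.0632) = 1.947 m·K/W
  R'_aerogel blanket = ln(0.344/0.273)/(2πk) = 0.2312/(2π·0.0147) = 2.503 m·K/W
ΣR = 0.002073 + 4.997×10^-4 + 1.947 + 2.503 = 4.453 m·K/W
Q' = ΔT/ΣR = (394 K − 278.05 K)/4.453 = 26.04 W/m
From the inner boundary to the cellular glass/aerogel blanket interface, ΣR_partial = 1.950 m·K/W.
T_interface = T_in − Q'·ΣR_partial = 394 K − (26.04)(1.950) = 343.2 K

T = 343.2 K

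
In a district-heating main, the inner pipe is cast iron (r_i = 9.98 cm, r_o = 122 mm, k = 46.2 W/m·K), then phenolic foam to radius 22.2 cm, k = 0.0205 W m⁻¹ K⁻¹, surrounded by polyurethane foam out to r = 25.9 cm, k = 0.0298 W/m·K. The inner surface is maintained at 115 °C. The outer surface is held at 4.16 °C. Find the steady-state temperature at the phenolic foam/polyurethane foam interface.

T = 20.8 °C

Series thermal resistances, inner to outer:
  R'_cast iron = ln(0.122/0.0998)/(2πk) = 0.2009/(2π·46.2) = 6.919×10^-4 m·K/W
  R'_phenolic foam = ln(0.222/0.122)/(2πk) = 0.5987/(2π·0.0205) = 4.648 m·K/W
  R'_polyurethane foam = ln(0.259/0.222)/(2πk) = 0.1542/(2π·0.0298) = 0.8233 m·K/W
ΣR = 6.919×10^-4 + 4.648 + 0.8233 = 5.472 m·K/W
Q' = ΔT/ΣR = (115 °C − 4.16 °C)/5.472 = 20.26 W/m
From the inner boundary to the phenolic foam/polyurethane foam interface, ΣR_partial = 4.649 m·K/W.
T_interface = T_in − Q'·ΣR_partial = 115 °C − (20.26)(4.649) = 20.8 °C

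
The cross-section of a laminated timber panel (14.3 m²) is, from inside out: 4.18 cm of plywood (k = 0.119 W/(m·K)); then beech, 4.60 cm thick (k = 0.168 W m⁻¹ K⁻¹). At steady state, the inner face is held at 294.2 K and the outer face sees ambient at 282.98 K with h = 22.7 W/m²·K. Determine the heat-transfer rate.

Q = 240 W

Treat each layer as a resistance in series:
  R_plywood = L/(kA) = 0.0418/(0.119·14.3) = 0.02456 K/W
  R_beech = L/(kA) = 0.0460/(0.168·14.3) = 0.01915 K/W
  R_conv,out = 1/(hA) = 1/(22.7·14.3) = 0.003081 K/W
ΣR = 0.02456 + 0.01915 + 0.003081 = 0.04679 K/W
Q = ΔT/ΣR = (294.2 K − 282.98 K)/0.04679 = 240 W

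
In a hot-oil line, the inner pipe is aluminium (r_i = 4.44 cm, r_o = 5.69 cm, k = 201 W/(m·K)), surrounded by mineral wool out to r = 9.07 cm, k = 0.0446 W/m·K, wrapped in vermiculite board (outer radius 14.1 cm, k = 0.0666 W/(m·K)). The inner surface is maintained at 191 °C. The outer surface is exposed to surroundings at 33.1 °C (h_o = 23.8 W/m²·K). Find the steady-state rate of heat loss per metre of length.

Q' = 57.1 W/m

Series thermal resistances, inner to outer:
  R'_aluminium = ln(0.0569/0.0444)/(2πk) = 0.2481/(2π·201) = 1.964×10^-4 m·K/W
  R'_mineral wool = ln(0.0907/0.0569)/(2πk) = 0.4663/(2π·0.0446) = 1.664 m·K/W
  R'_vermiculite board = ln(0.141/0.0907)/(2πk) = 0.4412/(2π·0.0666) = 1.054 m·K/W
  R'_conv,out = 1/(2πr h) = 1/(2π·0.141·23.8) = 0.04743 m·K/W
ΣR = 1.964×10^-4 + 1.664 + 1.054 + 0.04743 = 2.766 m·K/W
Q' = ΔT/ΣR = (191 °C − 33.1 °C)/2.766 = 57.1 W/m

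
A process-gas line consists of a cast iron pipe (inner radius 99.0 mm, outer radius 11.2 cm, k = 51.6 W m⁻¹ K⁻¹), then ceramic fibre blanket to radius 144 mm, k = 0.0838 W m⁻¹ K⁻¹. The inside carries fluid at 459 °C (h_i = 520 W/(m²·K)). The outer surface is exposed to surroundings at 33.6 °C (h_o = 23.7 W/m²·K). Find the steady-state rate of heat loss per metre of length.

Q' = 807 W/m

Treat each layer as a resistance in series:
  R'_conv,in = 1/(2πr h) = 1/(2π·0.0990·520) = 0.003092 m·K/W
  R'_cast iron = ln(0.112/0.0990)/(2πk) = 0.1234/(2π·51.6) = 3.806×10^-4 m·K/W
  R'_ceramic fibre blanket = ln(0.144/0.112)/(2πk) = 0.2513/(2π·0.0838) = 0.4773 m·K/W
  R'_conv,out = 1/(2πr h) = 1/(2π·0.144·23.7) = 0.04663 m·K/W
ΣR = 0.003092 + 3.806×10^-4 + 0.4773 + 0.04663 = 0.5274 m·K/W
Q' = ΔT/ΣR = (459 °C − 33.6 °C)/0.5274 = 807 W/m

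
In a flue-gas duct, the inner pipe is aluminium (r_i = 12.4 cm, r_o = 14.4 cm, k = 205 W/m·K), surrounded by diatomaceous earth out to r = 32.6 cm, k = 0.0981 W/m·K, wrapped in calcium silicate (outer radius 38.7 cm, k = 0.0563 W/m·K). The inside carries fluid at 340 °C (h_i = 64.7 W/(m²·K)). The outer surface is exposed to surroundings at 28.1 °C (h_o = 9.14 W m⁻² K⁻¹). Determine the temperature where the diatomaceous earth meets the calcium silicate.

T = 116 °C

Resistance network (inner→outer):
  R'_conv,in = 1/(2πr h) = 1/(2π·0.124·64.7) = 0.01984 m·K/W
  R'_aluminium = ln(0.144/0.124)/(2πk) = 0.1495/(2π·205) = 1.161×10^-4 m·K/W
  R'_diatomaceous earth = ln(0.326/0.144)/(2πk) = 0.8171/(2π·0.0981) = 1.326 m·K/W
  R'_calcium silicate = ln(0.387/0.326)/(2πk) = 0.1715/(2π·0.0563) = 0.4849 m·K/W
  R'_conv,out = 1/(2πr h) = 1/(2π·0.387·9.14) = 0.04499 m·K/W
ΣR = 0.01984 + 1.161×10^-4 + 1.326 + 0.4849 + 0.04499 = 1.876 m·K/W
Q' = ΔT/ΣR = (340 °C − 28.1 °C)/1.876 = 166.3 W/m
From the inner boundary to the diatomaceous earth/calcium silicate interface, ΣR_partial = 1.346 m·K/W.
T_interface = T_in − Q'·ΣR_partial = 340 °C − (166.3)(1.346) = 116 °C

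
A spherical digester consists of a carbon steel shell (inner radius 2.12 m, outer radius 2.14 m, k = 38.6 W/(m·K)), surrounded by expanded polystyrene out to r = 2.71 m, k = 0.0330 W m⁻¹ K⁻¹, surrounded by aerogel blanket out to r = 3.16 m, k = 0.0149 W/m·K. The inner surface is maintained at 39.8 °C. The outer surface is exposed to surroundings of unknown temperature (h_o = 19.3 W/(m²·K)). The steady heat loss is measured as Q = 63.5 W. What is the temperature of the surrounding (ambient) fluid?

T_out = 6.90 °C

Series resistances:
  R_carbon steel = (1/2.12 − 1/2.14)/(4πk) = 0.004408/(4π·38.6) = 9.088×10^-6 K/W
  R_expanded polystyrene = (1/2.14 − 1/2.71)/(4πk) = 0.09829/(4π·0.0330) = 0.2370 K/W
  R_aerogel blanket = (1/2.71 − 1/3.16)/(4πk) = 0.05255/(4π·0.0149) = 0.2806 K/W
  R_conv,out = 1/(4πr²h) = 1/(4π·3.16²·19.3) = 4.129×10^-4 K/W
ΣR = 0.5181 K/W
ΔT = Q·ΣR = 63.5 × 0.5181 = 32.90 K
Heat flows outward, so T_out = T_in − ΔT = 39.8 − 32.90 = 6.90 °C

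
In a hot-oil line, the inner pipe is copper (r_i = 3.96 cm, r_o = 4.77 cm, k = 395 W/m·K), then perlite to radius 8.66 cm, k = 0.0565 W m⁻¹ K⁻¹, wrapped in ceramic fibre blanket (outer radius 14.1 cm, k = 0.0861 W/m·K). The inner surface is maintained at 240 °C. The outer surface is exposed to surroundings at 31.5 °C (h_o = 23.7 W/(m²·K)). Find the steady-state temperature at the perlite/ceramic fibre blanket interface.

T = 107 °C

Treat each layer as a resistance in series:
  R'_copper = ln(0.0477/0.0396)/(2πk) = 0.1861/(2π·395) = 7.499×10^-5 m·K/W
  R'_perlite = ln(0.0866/0.0477)/(2πk) = 0.5964/(2π·0.0565) = 1.680 m·K/W
  R'_ceramic fibre blanket = ln(0.141/0.0866)/(2πk) = 0.4875/(2π·0.0861) = 0.9011 m·K/W
  R'_conv,out = 1/(2πr h) = 1/(2π·0.141·23.7) = 0.04763 m·K/W
ΣR = 7.499×10^-5 + 1.680 + 0.9011 + 0.04763 = 2.629 m·K/W
Q' = ΔT/ΣR = (240 °C − 31.5 °C)/2.629 = 79.31 W/m
From the inner boundary to the perlite/ceramic fibre blanket interface, ΣR_partial = 1.680 m·K/W.
T_interface = T_in − Q'·ΣR_partial = 240 °C − (79.31)(1.680) = 107 °C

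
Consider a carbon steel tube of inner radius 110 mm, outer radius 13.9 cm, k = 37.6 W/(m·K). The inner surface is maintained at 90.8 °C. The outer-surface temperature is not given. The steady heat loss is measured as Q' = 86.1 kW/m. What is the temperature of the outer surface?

Sum the resistances:
  R'_carbon steel = ln(0.139/0.110)/(2πk) = 0.2340/(2π·37.6) = 9.905×10^-4 m·K/W
ΣR = 9.905×10^-4 m·K/W
ΔT = Q'·ΣR = 86100 × 9.905×10^-4 = 85.28 K
Heat flows outward, so T_out = T_in − ΔT = 90.8 − 85.28 = 5.52 °C

T_out = 5.52 °C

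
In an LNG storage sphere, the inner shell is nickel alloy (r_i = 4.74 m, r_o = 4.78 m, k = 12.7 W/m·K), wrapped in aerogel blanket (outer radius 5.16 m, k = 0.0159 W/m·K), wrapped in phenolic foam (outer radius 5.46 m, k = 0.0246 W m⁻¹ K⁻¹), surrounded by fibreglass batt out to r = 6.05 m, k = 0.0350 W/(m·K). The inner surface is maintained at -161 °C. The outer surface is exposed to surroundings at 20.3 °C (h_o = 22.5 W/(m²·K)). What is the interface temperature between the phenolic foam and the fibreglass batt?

Treat each layer as a resistance in series:
  R_nickel alloy = (1/4.74 − 1/4.78)/(4πk) = 0.001765/(4π·12.7) = 1.106×10^-5 K/W
  R_aerogel blanket = (1/4.78 − 1/5.16)/(4πk) = 0.01541/(4π·0.0159) = 0.07711 K/W
  R_phenolic foam = (1/5.16 − 1/5.46)/(4πk) = 0.01065/(4π·0.0246) = 0.03445 K/W
  R_fibreglass batt = (1/5.46 − 1/6.05)/(4πk) = 0.01786/(4π·0.0350) = 0.04061 K/W
  R_conv,out = 1/(4πr²h) = 1/(4π·6.05²·22.5) = 9.663×10^-5 K/W
ΣR = 1.106×10^-5 + 0.07711 + 0.03445 + 0.04061 + 9.663×10^-5 = 0.1523 K/W
Q = ΔT/ΣR = (-161 °C − 20.3 °C)/0.1523 = -1190 W
From the inner boundary to the phenolic foam/fibreglass batt interface, ΣR_partial = 0.1116 K/W.
T_interface = T_in − Q·ΣR_partial = -161 °C − (-1190)(0.1116) = -28.2 °C

T = -28.2 °C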